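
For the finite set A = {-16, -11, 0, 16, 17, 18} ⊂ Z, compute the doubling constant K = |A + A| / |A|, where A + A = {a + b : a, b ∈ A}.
K = |A + A| / |A| = 19/6

Enumerate A + A = {a + b : a, b ∈ A}. With |A| = 6, there are |A|^2 = 36 ordered sum pairs; collecting distinct values, A + A = {-32, -27, -22, -16, -11, 0, 1, 2, 5, 6, 7, 16, 17, 18, 32, 33, 34, 35, 36}, so |A + A| = 19. Thus K = 19/6. For comparison, the minimum possible |A + A| over all 6-element sets is 2·6 − 1 = 11 (so min K = 11/6), attained only by arithmetic progressions.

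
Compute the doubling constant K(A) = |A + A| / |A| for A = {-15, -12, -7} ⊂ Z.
K = |A + A| / |A| = 6/3 = 2

Enumerate A + A = {a + b : a, b ∈ A}. With |A| = 3, there are |A|^2 = 9 ordered sum pairs; collecting distinct values, A + A = {-30, -27, -24, -22, -19, -14}, so |A + A| = 6. Thus K = 6/3 = 2. For comparison, the minimum possible |A + A| over all 3-element sets is 2·3 − 1 = 5 (so min K = 5/3), attained only by arithmetic progressions.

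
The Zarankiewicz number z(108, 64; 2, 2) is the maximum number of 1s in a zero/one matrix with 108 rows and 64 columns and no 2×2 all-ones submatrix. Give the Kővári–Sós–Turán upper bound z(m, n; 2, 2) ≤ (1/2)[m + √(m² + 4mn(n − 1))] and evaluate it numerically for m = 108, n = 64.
z(108, 64; 2, 2) ≤ (1/2)[108 + √(108² + 4·108·64·63)] = (1/2)[108 + √1753488] = 716.0967

Kővári–Sós–Turán: let r_1, ..., r_108 be the row sums and z = Σ r_i the total number of 1s. Each pair of columns can share at most one row with both entries 1 (else a 2×2 all-ones block appears), so Σ_i C(r_i, 2) ≤ C(64, 2) = 2016. By convexity Σ_i C(r_i, 2) ≥ 108·C(z/108, 2) = z(z − 108)/(2·108), giving z² − 108z − 108·64·63 ≤ 0 and hence z ≤ (1/2)[108 + √(11664 + 4·435456)] = (1/2)[108 + √1753488] ≈ (1/2)(108 + 1324.1933) = 716.0967.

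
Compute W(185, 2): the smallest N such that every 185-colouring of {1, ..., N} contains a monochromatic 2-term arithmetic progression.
W(185, 2) = 185 + 1 = 186

A 2-term AP is any pair of integers, so a monochromatic 2-AP exists iff some colour is used at least twice. With 185 colours, the colouring i ↦ i on {1, ..., 185} uses each colour once, avoiding any monochromatic pair, so W(185, 2) > 185. For {1, ..., 186}, pigeonhole forces two integers of the same colour, which form a monochromatic 2-AP. Hence W(185, 2) = 186.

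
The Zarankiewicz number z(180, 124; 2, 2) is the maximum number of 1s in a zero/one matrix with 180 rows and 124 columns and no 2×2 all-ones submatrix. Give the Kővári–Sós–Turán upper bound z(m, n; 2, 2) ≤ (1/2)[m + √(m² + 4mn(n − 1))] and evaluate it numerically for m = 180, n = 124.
z(180, 124; 2, 2) ≤ (1/2)[180 + √(180² + 4·180·124·123)] = (1/2)[180 + √11013840] = 1749.3553

Kővári–Sós–Turán: let r_1, ..., r_180 be the row sums and z = Σ r_i the total number of 1s. Each pair of columns can share at most one row with both entries 1 (else a 2×2 all-ones block appears), so Σ_i C(r_i, 2) ≤ C(124, 2) = 7626. By convexity Σ_i C(r_i, 2) ≥ 180·C(z/180, 2) = z(z − 180)/(2·180), giving z² − 180z − 180·124·123 ≤ 0 and hence z ≤ (1/2)[180 + √(32400 + 4·2745360)] = (1/2)[180 + √11013840] ≈ (1/2)(180 + 3318.7106) = 1749.3553.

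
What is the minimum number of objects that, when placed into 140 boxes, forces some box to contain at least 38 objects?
n = (38 − 1)·140 + 1 = 5181

By the generalised pigeonhole principle, to guarantee some box contains ≥ r objects we need more than (r − 1) · k objects total. Threshold: n = (r − 1) · k + 1. With r = 38 and k = 140: n = 37 · 140 + 1 = 5180 + 1 = 5181. For n = 5180 = 37 · 140, we can put exactly 37 objects in every box, avoiding 38 in any single one — so 5181 is tight.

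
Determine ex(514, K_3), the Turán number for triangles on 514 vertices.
ex(514, K_3) = ⌊514^2/4⌋ = 66049

Mantel (1907): a triangle-free graph on n vertices has at most ⌊n^2/4⌋ edges, with equality for the complete bipartite graph K_{⌊n/2⌋, ⌈n/2⌉}. For n = 514: ⌊514^2/4⌋ = ⌊264196/4⌋ = 66049. The extremal graph is K_{257, 257}, which has 257·257 = 66049 edges.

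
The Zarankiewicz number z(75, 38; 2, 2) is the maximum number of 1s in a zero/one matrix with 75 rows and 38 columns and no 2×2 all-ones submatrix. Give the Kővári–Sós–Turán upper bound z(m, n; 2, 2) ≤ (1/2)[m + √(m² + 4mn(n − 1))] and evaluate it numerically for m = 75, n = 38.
z(75, 38; 2, 2) ≤ (1/2)[75 + √(75² + 4·75·38·37)] = (1/2)[75 + √427425] = 364.3887

Kővári–Sós–Turán: let r_1, ..., r_75 be the row sums and z = Σ r_i the total number of 1s. Each pair of columns can share at most one row with both entries 1 (else a 2×2 all-ones block appears), so Σ_i C(r_i, 2) ≤ C(38, 2) = 703. By convexity Σ_i C(r_i, 2) ≥ 75·C(z/75, 2) = z(z − 75)/(2·75), giving z² − 75z − 75·38·37 ≤ 0 and hence z ≤ (1/2)[75 + √(5625 + 4·105450)] = (1/2)[75 + √427425] ≈ (1/2)(75 + 653.7775) = 364.3887.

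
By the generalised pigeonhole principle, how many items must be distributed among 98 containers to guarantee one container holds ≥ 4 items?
n = (4 − 1)·98 + 1 = 295

By the generalised pigeonhole principle, to guarantee some box contains ≥ r objects we need more than (r − 1) · k objects total. Threshold: n = (r − 1) · k + 1. With r = 4 and k = 98: n = 3 · 98 + 1 = 294 + 1 = 295. For n = 294 = 3 · 98, we can put exactly 3 objects in every box, avoiding 4 in any single one — so 295 is tight.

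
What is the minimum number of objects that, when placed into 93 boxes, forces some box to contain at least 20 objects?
n = (20 − 1)·93 + 1 = 1768

By the generalised pigeonhole principle, to guarantee some box contains ≥ r objects we need more than (r − 1) · k objects total. Threshold: n = (r − 1) · k + 1. With r = 20 and k = 93: n = 19 · 93 + 1 = 1767 + 1 = 1768. For n = 1767 = 19 · 93, we can put exactly 19 objects in every box, avoiding 20 in any single one — so 1768 is tight.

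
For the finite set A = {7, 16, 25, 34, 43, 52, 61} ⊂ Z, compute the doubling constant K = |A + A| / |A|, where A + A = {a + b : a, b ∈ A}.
K = |A + A| / |A| = 13/7

Enumerate A + A = {a + b : a, b ∈ A}. With |A| = 7, there are |A|^2 = 49 ordered sum pairs; collecting distinct values, A + A = {14, 23, 32, 41, 50, 59, 68, 77, 86, 95, 104, 113, 122}, so |A + A| = 13. Thus K = 13/7. Here |A + A| = 2|A| − 1 = 13, the minimum possible — so K = 13/7 is minimal, which holds iff A is an arithmetic progression.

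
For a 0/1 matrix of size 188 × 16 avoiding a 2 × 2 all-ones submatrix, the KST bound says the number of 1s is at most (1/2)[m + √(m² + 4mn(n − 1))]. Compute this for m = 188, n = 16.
z(188, 16; 2, 2) ≤ (1/2)[188 + √(188² + 4·188·16·15)] = (1/2)[188 + √215824] = 326.2843

Kővári–Sós–Turán: let r_1, ..., r_188 be the row sums and z = Σ r_i the total number of 1s. Each pair of columns can share at most one row with both entries 1 (else a 2×2 all-ones block appears), so Σ_i C(r_i, 2) ≤ C(16, 2) = 120. By convexity Σ_i C(r_i, 2) ≥ 188·C(z/188, 2) = z(z − 188)/(2·188), giving z² − 188z − 188·16·15 ≤ 0 and hence z ≤ (1/2)[188 + √(35344 + 4·45120)] = (1/2)[188 + √215824] ≈ (1/2)(188 + 464.5686) = 326.2843.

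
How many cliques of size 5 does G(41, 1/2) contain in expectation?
E[# K_5] = C(41, 5) · (1/2)^C(5, 2) = 749398 / 2^10 = 374699/512 ≈ 731.833984

For each 5-subset S of vertices (there are C(41, 5) = 749398 such S), let X_S = 1 if S induces a K_5 (all C(5, 2) = 10 edges present). Then P(X_S = 1) = (1/2)^10 = 1/1024. By linearity of expectation, E[# K_5] = C(41, 5) · (1/2)^10 = 749398 / 1024 = 374699/512 ≈ 731.833984.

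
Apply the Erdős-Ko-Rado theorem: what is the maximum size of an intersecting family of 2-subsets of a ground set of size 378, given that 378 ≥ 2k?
max |F| = C(377, 1) = 377

Erdős-Ko-Rado (1961): when n ≥ 2k, max |F| = C(n−1, k−1). The bound is attained by the star {A : i ∈ A} for any fixed i ∈ [n]. Here C(378−1, 2−1) = C(377, 1) = 377.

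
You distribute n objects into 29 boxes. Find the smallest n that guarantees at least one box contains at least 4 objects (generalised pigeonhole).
n = (4 − 1)·29 + 1 = 88

By the generalised pigeonhole principle, to guarantee some box contains ≥ r objects we need more than (r − 1) · k objects total. Threshold: n = (r − 1) · k + 1. With r = 4 and k = 29: n = 3 · 29 + 1 = 87 + 1 = 88. For n = 87 = 3 · 29, we can put exactly 3 objects in every box, avoiding 4 in any single one — so 88 is tight.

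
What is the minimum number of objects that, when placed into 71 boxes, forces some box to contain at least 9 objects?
n = (9 − 1)·71 + 1 = 569

By the generalised pigeonhole principle, to guarantee some box contains ≥ r objects we need more than (r − 1) · k objects total. Threshold: n = (r − 1) · k + 1. With r = 9 and k = 71: n = 8 · 71 + 1 = 568 + 1 = 569. For n = 568 = 8 · 71, we can put exactly 8 objects in every box, avoiding 9 in any single one — so 569 is tight.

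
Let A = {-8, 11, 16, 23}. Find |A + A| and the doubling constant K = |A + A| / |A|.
K = |A + A| / |A| = 10/4 = 5/2

Enumerate A + A = {a + b : a, b ∈ A}. With |A| = 4, there are |A|^2 = 16 ordered sum pairs; collecting distinct values, A + A = {-16, 3, 8, 15, 22, 27, 32, 34, 39, 46}, so |A + A| = 10. Thus K = 10/4 = 5/2. For comparison, the minimum possible |A + A| over all 4-element sets is 2·4 − 1 = 7 (so min K = 7/4), attained only by arithmetic progressions.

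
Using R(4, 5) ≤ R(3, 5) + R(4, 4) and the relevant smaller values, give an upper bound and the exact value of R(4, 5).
R(4, 5) ≤ R(3, 5) + R(4, 4) = 14 + 18 = 32; exact value R(4, 5) = 25.

The Erdős–Szekeres recurrence R(r, s) ≤ R(r−1, s) + R(r, s−1) applied to (r, s) = (4, 5) gives
  R(4, 5) ≤ R(3, 5) + R(4, 4) = 14 + 18 = 32.
(Recall R(2, k) = k and R is symmetric.) The recurrence is not tight here (it gives 32, but the exact value is R(4, 5) = 25); the tight upper bound requires a sharper argument than the simple recurrence, combined with a lower-bound construction on K_{24}.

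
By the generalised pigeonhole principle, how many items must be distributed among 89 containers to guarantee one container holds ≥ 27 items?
n = (27 − 1)·89 + 1 = 2315

By the generalised pigeonhole principle, to guarantee some box contains ≥ r objects we need more than (r − 1) · k objects total. Threshold: n = (r − 1) · k + 1. With r = 27 and k = 89: n = 26 · 89 + 1 = 2314 + 1 = 2315. For n = 2314 = 26 · 89, we can put exactly 26 objects in every box, avoiding 27 in any single one — so 2315 is tight.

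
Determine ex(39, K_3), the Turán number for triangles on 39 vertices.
ex(39, K_3) = ⌊39^2/4⌋ = 380

Mantel (1907): a triangle-free graph on n vertices has at most ⌊n^2/4⌋ edges, with equality for the complete bipartite graph K_{⌊n/2⌋, ⌈n/2⌉}. For n = 39: ⌊39^2/4⌋ = ⌊1521/4⌋ = 380. The extremal graph is K_{19, 20}, which has 19·20 = 380 edges.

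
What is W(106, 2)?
W(106, 2) = 106 + 1 = 107

A 2-term AP is any pair of integers, so a monochromatic 2-AP exists iff some colour is used at least twice. With 106 colours, the colouring i ↦ i on {1, ..., 106} uses each colour once, avoiding any monochromatic pair, so W(106, 2) > 106. For {1, ..., 107}, pigeonhole forces two integers of the same colour, which form a monochromatic 2-AP. Hence W(106, 2) = 107.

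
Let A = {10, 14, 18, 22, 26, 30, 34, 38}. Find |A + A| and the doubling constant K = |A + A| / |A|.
K = |A + A| / |A| = 15/8

Enumerate A + A = {a + b : a, b ∈ A}. With |A| = 8, there are |A|^2 = 64 ordered sum pairs; collecting distinct values, A + A = {20, 24, 28, 32, 36, 40, 44, 48, 52, 56, 60, 64, 68, 72, 76}, so |A + A| = 15. Thus K = 15/8. Here |A + A| = 2|A| − 1 = 15, the minimum possible — so K = 15/8 is minimal, which holds iff A is an arithmetic progression.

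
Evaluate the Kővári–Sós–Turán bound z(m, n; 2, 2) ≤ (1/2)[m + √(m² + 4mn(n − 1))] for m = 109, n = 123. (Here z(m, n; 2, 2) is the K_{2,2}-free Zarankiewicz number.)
z(109, 123; 2, 2) ≤ (1/2)[109 + √(109² + 4·109·123·122)] = (1/2)[109 + √6554497] = 1334.5876

Kővári–Sós–Turán: let r_1, ..., r_109 be the row sums and z = Σ r_i the total number of 1s. Each pair of columns can share at most one row with both entries 1 (else a 2×2 all-ones block appears), so Σ_i C(r_i, 2) ≤ C(123, 2) = 7503. By convexity Σ_i C(r_i, 2) ≥ 109·C(z/109, 2) = z(z − 109)/(2·109), giving z² − 109z − 109·123·122 ≤ 0 and hence z ≤ (1/2)[109 + √(11881 + 4·1635654)] = (1/2)[109 + √6554497] ≈ (1/2)(109 + 2560.1752) = 1334.5876.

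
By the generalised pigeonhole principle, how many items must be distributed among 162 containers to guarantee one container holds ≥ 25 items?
n = (25 − 1)·162 + 1 = 3889

By the generalised pigeonhole principle, to guarantee some box contains ≥ r objects we need more than (r − 1) · k objects total. Threshold: n = (r − 1) · k + 1. With r = 25 and k = 162: n = 24 · 162 + 1 = 3888 + 1 = 3889. For n = 3888 = 24 · 162, we can put exactly 24 objects in every box, avoiding 25 in any single one — so 3889 is tight.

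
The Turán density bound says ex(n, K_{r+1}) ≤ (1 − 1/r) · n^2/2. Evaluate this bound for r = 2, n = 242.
Turán density bound = (1/2) · 242^2/2 = 14641

Turán's theorem: ex(n, K_{r+1}) is achieved by the complete r-partite Turán graph T(n, r) with parts as balanced as possible, and is at most (1 − 1/r) · n^2/2. For r = 2, n = 242: the density bound is (1/2) · 58564/2 = 14641. Since 2 ∣ 242, the Turán graph T(242, 2) has parts of equal size 121, and its edge count e(T(242, 2)) = 14641 attains the density bound exactly.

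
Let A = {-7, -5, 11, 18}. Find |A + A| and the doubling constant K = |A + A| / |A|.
K = |A + A| / |A| = 10/4 = 5/2

Enumerate A + A = {a + b : a, b ∈ A}. With |A| = 4, there are |A|^2 = 16 ordered sum pairs; collecting distinct values, A + A = {-14, -12, -10, 4, 6, 11, 13, 22, 29, 36}, so |A + A| = 10. Thus K = 10/4 = 5/2. For comparison, the minimum possible |A + A| over all 4-element sets is 2·4 − 1 = 7 (so min K = 7/4), attained only by arithmetic progressions.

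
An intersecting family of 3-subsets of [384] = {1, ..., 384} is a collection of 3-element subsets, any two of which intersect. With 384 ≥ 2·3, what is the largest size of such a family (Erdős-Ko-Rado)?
max |F| = C(383, 2) = 73153

Erdős-Ko-Rado (1961): when n ≥ 2k, max |F| = C(n−1, k−1). The bound is attained by the star {A : i ∈ A} for any fixed i ∈ [n]. Here C(384−1, 3−1) = C(383, 2) = 73153.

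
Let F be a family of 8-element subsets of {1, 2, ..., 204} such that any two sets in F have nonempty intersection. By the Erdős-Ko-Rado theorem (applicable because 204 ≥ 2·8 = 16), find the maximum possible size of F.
max |F| = C(203, 7) = 2538793728570

Erdős-Ko-Rado (1961): when n ≥ 2k, max |F| = C(n−1, k−1). The bound is attained by the star {A : i ∈ A} for any fixed i ∈ [n]. Here C(204−1, 8−1) = C(203, 7) = 2538793728570.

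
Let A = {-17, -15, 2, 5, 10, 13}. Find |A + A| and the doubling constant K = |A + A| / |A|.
K = |A + A| / |A| = 20/6 = 10/3

Enumerate A + A = {a + b : a, b ∈ A}. With |A| = 6, there are |A|^2 = 36 ordered sum pairs; collecting distinct values, A + A = {-34, -32, -30, -15, -13, -12, -10, -7, -5, -4, -2, 4, 7, 10, 12, 15, 18, 20, 23, 26}, so |A + A| = 20. Thus K = 20/6 = 10/3. For comparison, the minimum possible |A + A| over all 6-element sets is 2·6 − 1 = 11 (so min K = 11/6), attained only by arithmetic progressions.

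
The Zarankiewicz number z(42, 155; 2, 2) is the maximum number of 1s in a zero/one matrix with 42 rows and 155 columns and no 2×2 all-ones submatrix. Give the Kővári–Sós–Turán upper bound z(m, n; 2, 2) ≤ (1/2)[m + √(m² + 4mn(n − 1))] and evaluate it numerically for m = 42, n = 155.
z(42, 155; 2, 2) ≤ (1/2)[42 + √(42² + 4·42·155·154)] = (1/2)[42 + √4011924] = 1022.4894

Kővári–Sós–Turán: let r_1, ..., r_42 be the row sums and z = Σ r_i the total number of 1s. Each pair of columns can share at most one row with both entries 1 (else a 2×2 all-ones block appears), so Σ_i C(r_i, 2) ≤ C(155, 2) = 11935. By convexity Σ_i C(r_i, 2) ≥ 42·C(z/42, 2) = z(z − 42)/(2·42), giving z² − 42z − 42·155·154 ≤ 0 and hence z ≤ (1/2)[42 + √(1764 + 4·1002540)] = (1/2)[42 + √4011924] ≈ (1/2)(42 + 2002.9788) = 1022.4894.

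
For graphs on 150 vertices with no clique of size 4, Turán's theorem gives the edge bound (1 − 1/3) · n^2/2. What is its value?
Turán density bound = (2/3) · 150^2/2 = 7500

Turán's theorem: ex(n, K_{r+1}) is achieved by the complete r-partite Turán graph T(n, r) with parts as balanced as possible, and is at most (1 − 1/r) · n^2/2. For r = 3, n = 150: the density bound is (2/3) · 22500/2 = 7500. Since 3 ∣ 150, the Turán graph T(150, 3) has parts of equal size 50, and its edge count e(T(150, 3)) = 7500 attains the density bound exactly.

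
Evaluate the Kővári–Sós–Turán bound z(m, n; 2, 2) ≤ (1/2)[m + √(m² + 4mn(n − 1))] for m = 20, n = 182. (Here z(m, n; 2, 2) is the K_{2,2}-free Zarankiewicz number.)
z(20, 182; 2, 2) ≤ (1/2)[20 + √(20² + 4·20·182·181)] = (1/2)[20 + √2635760] = 821.7512

Kővári–Sós–Turán: let r_1, ..., r_20 be the row sums and z = Σ r_i the total number of 1s. Each pair of columns can share at most one row with both entries 1 (else a 2×2 all-ones block appears), so Σ_i C(r_i, 2) ≤ C(182, 2) = 16471. By convexity Σ_i C(r_i, 2) ≥ 20·C(z/20, 2) = z(z − 20)/(2·20), giving z² − 20z − 20·182·181 ≤ 0 and hence z ≤ (1/2)[20 + √(400 + 4·658840)] = (1/2)[20 + √2635760] ≈ (1/2)(20 + 1623.5024) = 821.7512.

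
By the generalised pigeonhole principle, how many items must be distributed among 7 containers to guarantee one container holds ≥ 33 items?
n = (33 − 1)·7 + 1 = 225

By the generalised pigeonhole principle, to guarantee some box contains ≥ r objects we need more than (r − 1) · k objects total. Threshold: n = (r − 1) · k + 1. With r = 33 and k = 7: n = 32 · 7 + 1 = 224 + 1 = 225. For n = 224 = 32 · 7, we can put exactly 32 objects in every box, avoiding 33 in any single one — so 225 is tight.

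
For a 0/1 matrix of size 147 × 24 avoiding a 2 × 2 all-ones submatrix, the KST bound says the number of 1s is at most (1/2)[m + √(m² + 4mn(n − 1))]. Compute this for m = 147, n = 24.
z(147, 24; 2, 2) ≤ (1/2)[147 + √(147² + 4·147·24·23)] = (1/2)[147 + √346185] = 367.6874

Kővári–Sós–Turán: let r_1, ..., r_147 be the row sums and z = Σ r_i the total number of 1s. Each pair of columns can share at most one row with both entries 1 (else a 2×2 all-ones block appears), so Σ_i C(r_i, 2) ≤ C(24, 2) = 276. By convexity Σ_i C(r_i, 2) ≥ 147·C(z/147, 2) = z(z − 147)/(2·147), giving z² − 147z − 147·24·23 ≤ 0 and hence z ≤ (1/2)[147 + √(21609 + 4·81144)] = (1/2)[147 + √346185] ≈ (1/2)(147 + 588.3749) = 367.6874.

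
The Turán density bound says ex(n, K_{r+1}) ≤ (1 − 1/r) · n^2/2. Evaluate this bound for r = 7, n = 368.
Turán density bound = (6/7) · 368^2/2 = 406272/7 ≈ 58038.8571

Turán's theorem: ex(n, K_{r+1}) is achieved by the complete r-partite Turán graph T(n, r) with parts as balanced as possible, and is at most (1 − 1/r) · n^2/2. For r = 7, n = 368: the density bound is (6/7) · 135424/2 = 406272/7 ≈ 58038.8571. The integer-valued extremum is e(T(368, 7)) = 58038, which is strictly less than the density bound 406272/7 since 7 ∤ 368 (the parts of T(368, 7) cannot all be equal).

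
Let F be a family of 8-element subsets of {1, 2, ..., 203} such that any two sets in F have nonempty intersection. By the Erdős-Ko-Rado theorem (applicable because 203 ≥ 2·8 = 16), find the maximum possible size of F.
max |F| = C(202, 7) = 2451249117240

Erdős-Ko-Rado (1961): when n ≥ 2k, max |F| = C(n−1, k−1). The bound is attained by the star {A : i ∈ A} for any fixed i ∈ [n]. Here C(203−1, 8−1) = C(202, 7) = 2451249117240.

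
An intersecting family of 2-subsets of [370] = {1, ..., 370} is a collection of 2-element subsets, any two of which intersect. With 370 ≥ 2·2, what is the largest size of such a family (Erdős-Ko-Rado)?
max |F| = C(369, 1) = 369

Erdős-Ko-Rado (1961): when n ≥ 2k, max |F| = C(n−1, k−1). The bound is attained by the star {A : i ∈ A} for any fixed i ∈ [n]. Here C(370−1, 2−1) = C(369, 1) = 369.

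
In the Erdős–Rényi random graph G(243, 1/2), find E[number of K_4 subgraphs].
E[# K_4] = C(243, 4) · (1/2)^C(4, 2) = 141722460 / 2^6 = 35430615/16 = 2214413.4375

For each 4-subset S of vertices (there are C(243, 4) = 141722460 such S), let X_S = 1 if S induces a K_4 (all C(4, 2) = 6 edges present). Then P(X_S = 1) = (1/2)^6 = 1/64. By linearity of expectation, E[# K_4] = C(243, 4) · (1/2)^6 = 141722460 / 64 = 35430615/16 = 2214413.4375.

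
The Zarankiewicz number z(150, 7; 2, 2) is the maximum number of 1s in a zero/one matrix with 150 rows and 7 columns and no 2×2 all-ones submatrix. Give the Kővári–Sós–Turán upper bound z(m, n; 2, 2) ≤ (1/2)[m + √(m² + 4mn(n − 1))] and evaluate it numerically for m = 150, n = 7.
z(150, 7; 2, 2) ≤ (1/2)[150 + √(150² + 4·150·7·6)] = (1/2)[150 + √47700] = 184.2016

Kővári–Sós–Turán: let r_1, ..., r_150 be the row sums and z = Σ r_i the total number of 1s. Each pair of columns can share at most one row with both entries 1 (else a 2×2 all-ones block appears), so Σ_i C(r_i, 2) ≤ C(7, 2) = 21. By convexity Σ_i C(r_i, 2) ≥ 150·C(z/150, 2) = z(z − 150)/(2·150), giving z² − 150z − 150·7·6 ≤ 0 and hence z ≤ (1/2)[150 + √(22500 + 4·6300)] = (1/2)[150 + √47700] ≈ (1/2)(150 + 218.4033) = 184.2016.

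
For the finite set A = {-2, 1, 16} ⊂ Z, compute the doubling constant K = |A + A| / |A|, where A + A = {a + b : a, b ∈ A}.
K = |A + A| / |A| = 6/3 = 2

Enumerate A + A = {a + b : a, b ∈ A}. With |A| = 3, there are |A|^2 = 9 ordered sum pairs; collecting distinct values, A + A = {-4, -1, 2, 14, 17, 32}, so |A + A| = 6. Thus K = 6/3 = 2. For comparison, the minimum possible |A + A| over all 3-element sets is 2·3 − 1 = 5 (so min K = 5/3), attained only by arithmetic progressions.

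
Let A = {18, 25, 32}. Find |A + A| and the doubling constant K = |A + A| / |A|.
K = |A + A| / |A| = 5/3

Enumerate A + A = {a + b : a, b ∈ A}. With |A| = 3, there are |A|^2 = 9 ordered sum pairs; collecting distinct values, A + A = {36, 43, 50, 57, 64}, so |A + A| = 5. Thus K = 5/3. Here |A + A| = 2|A| − 1 = 5, the minimum possible — so K = 5/3 is minimal, which holds iff A is an arithmetic progression.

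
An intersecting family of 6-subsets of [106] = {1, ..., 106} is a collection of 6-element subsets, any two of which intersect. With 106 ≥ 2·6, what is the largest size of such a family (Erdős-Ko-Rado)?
max |F| = C(105, 5) = 96560646

The Erdős-Ko-Rado theorem states: for n ≥ 2k, an intersecting family of k-subsets of an n-element set has size at most C(n − 1, k − 1), with equality for 'star' families {A ⊆ [n] : |A| = k, i ∈ A} (fix an element i). For n = 106, k = 6: C(105, 5) = 96560646.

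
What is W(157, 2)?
W(157, 2) = 157 + 1 = 158

A 2-term AP is any pair of integers, so a monochromatic 2-AP exists iff some colour is used at least twice. With 157 colours, the colouring i ↦ i on {1, ..., 157} uses each colour once, avoiding any monochromatic pair, so W(157, 2) > 157. For {1, ..., 158}, pigeonhole forces two integers of the same colour, which form a monochromatic 2-AP. Hence W(157, 2) = 158.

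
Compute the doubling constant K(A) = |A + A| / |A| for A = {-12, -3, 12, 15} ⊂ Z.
K = |A + A| / |A| = 10/4 = 5/2

Enumerate A + A = {a + b : a, b ∈ A}. With |A| = 4, there are |A|^2 = 16 ordered sum pairs; collecting distinct values, A + A = {-24, -15, -6, 0, 3, 9, 12, 24, 27, 30}, so |A + A| = 10. Thus K = 10/4 = 5/2. For comparison, the minimum possible |A + A| over all 4-element sets is 2·4 − 1 = 7 (so min K = 7/4), attained only by arithmetic progressions.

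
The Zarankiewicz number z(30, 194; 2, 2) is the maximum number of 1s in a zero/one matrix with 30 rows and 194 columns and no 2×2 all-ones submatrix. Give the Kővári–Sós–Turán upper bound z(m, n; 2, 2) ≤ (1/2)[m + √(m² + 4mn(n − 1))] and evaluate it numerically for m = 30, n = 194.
z(30, 194; 2, 2) ≤ (1/2)[30 + √(30² + 4·30·194·193)] = (1/2)[30 + √4493940] = 1074.9458

Kővári–Sós–Turán: let r_1, ..., r_30 be the row sums and z = Σ r_i the total number of 1s. Each pair of columns can share at most one row with both entries 1 (else a 2×2 all-ones block appears), so Σ_i C(r_i, 2) ≤ C(194, 2) = 18721. By convexity Σ_i C(r_i, 2) ≥ 30·C(z/30, 2) = z(z − 30)/(2·30), giving z² − 30z − 30·194·193 ≤ 0 and hence z ≤ (1/2)[30 + √(900 + 4·1123260)] = (1/2)[30 + √4493940] ≈ (1/2)(30 + 2119.8915) = 1074.9458.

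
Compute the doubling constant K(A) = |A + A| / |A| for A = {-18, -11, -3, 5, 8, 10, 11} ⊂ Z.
K = |A + A| / |A| = 26/7

Enumerate A + A = {a + b : a, b ∈ A}. With |A| = 7, there are |A|^2 = 49 ordered sum pairs; collecting distinct values, A + A = {-36, -29, -22, -21, -14, -13, -10, -8, -7, -6, -3, -1, 0, 2, 5, 7, 8, 10, 13, 15, 16, 18, 19, 20, 21, 22}, so |A + A| = 26. Thus K = 26/7. For comparison, the minimum possible |A + A| over all 7-element sets is 2·7 − 1 = 13 (so min K = 13/7), attained only by arithmetic progressions.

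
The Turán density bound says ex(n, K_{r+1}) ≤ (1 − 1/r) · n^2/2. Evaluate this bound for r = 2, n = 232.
Turán density bound = (1/2) · 232^2/2 = 13456

Turán's theorem: ex(n, K_{r+1}) is achieved by the complete r-partite Turán graph T(n, r) with parts as balanced as possible, and is at most (1 − 1/r) · n^2/2. For r = 2, n = 232: the density bound is (1/2) · 53824/2 = 13456. Since 2 ∣ 232, the Turán graph T(232, 2) has parts of equal size 116, and its edge count e(T(232, 2)) = 13456 attains the density bound exactly.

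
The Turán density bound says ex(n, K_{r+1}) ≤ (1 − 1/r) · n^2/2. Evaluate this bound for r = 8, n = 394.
Turán density bound = (7/8) · 394^2/2 = 271663/4 ≈ 67915.75

Turán's theorem: ex(n, K_{r+1}) is achieved by the complete r-partite Turán graph T(n, r) with parts as balanced as possible, and is at most (1 − 1/r) · n^2/2. For r = 8, n = 394: the density bound is (7/8) · 155236/2 = 271663/4 ≈ 67915.75. The integer-valued extremum is e(T(394, 8)) = 67915, which is strictly less than the density bound 271663/4 since 8 ∤ 394 (the parts of T(394, 8) cannot all be equal).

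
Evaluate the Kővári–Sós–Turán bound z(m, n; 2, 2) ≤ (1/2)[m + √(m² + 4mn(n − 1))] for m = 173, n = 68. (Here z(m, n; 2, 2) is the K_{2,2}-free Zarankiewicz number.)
z(173, 68; 2, 2) ≤ (1/2)[173 + √(173² + 4·173·68·67)] = (1/2)[173 + √3182681] = 978.5035

Kővári–Sós–Turán: let r_1, ..., r_173 be the row sums and z = Σ r_i the total number of 1s. Each pair of columns can share at most one row with both entries 1 (else a 2×2 all-ones block appears), so Σ_i C(r_i, 2) ≤ C(68, 2) = 2278. By convexity Σ_i C(r_i, 2) ≥ 173·C(z/173, 2) = z(z − 173)/(2·173), giving z² − 173z − 173·68·67 ≤ 0 and hence z ≤ (1/2)[173 + √(29929 + 4·788188)] = (1/2)[173 + √3182681] ≈ (1/2)(173 + 1784.007) = 978.5035.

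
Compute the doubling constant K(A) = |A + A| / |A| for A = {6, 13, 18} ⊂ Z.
K = |A + A| / |A| = 6/3 = 2

Enumerate A + A = {a + b : a, b ∈ A}. With |A| = 3, there are |A|^2 = 9 ordered sum pairs; collecting distinct values, A + A = {12, 19, 24, 26, 31, 36}, so |A + A| = 6. Thus K = 6/3 = 2. For comparison, the minimum possible |A + A| over all 3-element sets is 2·3 − 1 = 5 (so min K = 5/3), attained only by arithmetic progressions.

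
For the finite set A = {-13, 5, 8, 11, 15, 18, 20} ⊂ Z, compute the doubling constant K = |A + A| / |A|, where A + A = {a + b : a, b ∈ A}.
K = |A + A| / |A| = 25/7

Enumerate A + A = {a + b : a, b ∈ A}. With |A| = 7, there are |A|^2 = 49 ordered sum pairs; collecting distinct values, A + A = {-26, -8, -5, -2, 2, 5, 7, 10, 13, 16, 19, 20, 22, 23, 25, 26, 28, 29, 30, 31, 33, 35, 36, 38, 40}, so |A + A| = 25. Thus K = 25/7. For comparison, the minimum possible |A + A| over all 7-element sets is 2·7 − 1 = 13 (so min K = 13/7), attained only by arithmetic progressions.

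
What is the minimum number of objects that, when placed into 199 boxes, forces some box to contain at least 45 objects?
n = (45 − 1)·199 + 1 = 8757

By the generalised pigeonhole principle, to guarantee some box contains ≥ r objects we need more than (r − 1) · k objects total. Threshold: n = (r − 1) · k + 1. With r = 45 and k = 199: n = 44 · 199 + 1 = 8756 + 1 = 8757. For n = 8756 = 44 · 199, we can put exactly 44 objects in every box, avoiding 45 in any single one — so 8757 is tight.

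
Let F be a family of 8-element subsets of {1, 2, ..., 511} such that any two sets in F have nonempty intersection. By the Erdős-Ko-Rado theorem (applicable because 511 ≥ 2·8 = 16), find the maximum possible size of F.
max |F| = C(510, 7) = 1708447057008120

The Erdős-Ko-Rado theorem states: for n ≥ 2k, an intersecting family of k-subsets of an n-element set has size at most C(n − 1, k − 1), with equality for 'star' families {A ⊆ [n] : |A| = k, i ∈ A} (fix an element i). For n = 511, k = 8: C(510, 7) = 1708447057008120.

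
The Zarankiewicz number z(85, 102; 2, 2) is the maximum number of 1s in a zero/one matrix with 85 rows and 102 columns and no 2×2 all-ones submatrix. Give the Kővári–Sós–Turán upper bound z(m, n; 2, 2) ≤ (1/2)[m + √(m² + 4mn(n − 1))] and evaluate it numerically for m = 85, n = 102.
z(85, 102; 2, 2) ≤ (1/2)[85 + √(85² + 4·85·102·101)] = (1/2)[85 + √3509905] = 979.237

Kővári–Sós–Turán: let r_1, ..., r_85 be the row sums and z = Σ r_i the total number of 1s. Each pair of columns can share at most one row with both entries 1 (else a 2×2 all-ones block appears), so Σ_i C(r_i, 2) ≤ C(102, 2) = 5151. By convexity Σ_i C(r_i, 2) ≥ 85·C(z/85, 2) = z(z − 85)/(2·85), giving z² − 85z − 85·102·101 ≤ 0 and hence z ≤ (1/2)[85 + √(7225 + 4·875670)] = (1/2)[85 + √3509905] ≈ (1/2)(85 + 1873.474) = 979.237.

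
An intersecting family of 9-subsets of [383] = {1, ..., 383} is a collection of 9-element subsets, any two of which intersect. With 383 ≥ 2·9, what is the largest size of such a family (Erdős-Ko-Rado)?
max |F| = C(382, 8) = 10445828334917625

The Erdős-Ko-Rado theorem states: for n ≥ 2k, an intersecting family of k-subsets of an n-element set has size at most C(n − 1, k − 1), with equality for 'star' families {A ⊆ [n] : |A| = k, i ∈ A} (fix an element i). For n = 383, k = 9: C(382, 8) = 10445828334917625.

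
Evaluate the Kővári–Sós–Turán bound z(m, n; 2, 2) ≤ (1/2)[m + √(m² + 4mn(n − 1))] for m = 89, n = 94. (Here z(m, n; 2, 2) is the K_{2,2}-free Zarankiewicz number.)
z(89, 94; 2, 2) ≤ (1/2)[89 + √(89² + 4·89·94·93)] = (1/2)[89 + √3120073] = 927.6864

Kővári–Sós–Turán: let r_1, ..., r_89 be the row sums and z = Σ r_i the total number of 1s. Each pair of columns can share at most one row with both entries 1 (else a 2×2 all-ones block appears), so Σ_i C(r_i, 2) ≤ C(94, 2) = 4371. By convexity Σ_i C(r_i, 2) ≥ 89·C(z/89, 2) = z(z − 89)/(2·89), giving z² − 89z − 89·94·93 ≤ 0 and hence z ≤ (1/2)[89 + √(7921 + 4·778038)] = (1/2)[89 + √3120073] ≈ (1/2)(89 + 1766.3728) = 927.6864.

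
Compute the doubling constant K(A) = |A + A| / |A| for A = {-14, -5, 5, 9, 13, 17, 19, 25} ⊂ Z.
K = |A + A| / |A| = 29/8

Enumerate A + A = {a + b : a, b ∈ A}. With |A| = 8, there are |A|^2 = 64 ordered sum pairs; collecting distinct values, A + A = {-28, -19, -10, -9, -5, -1, 0, 3, 4, 5, 8, 10, 11, 12, 14, 18, 20, 22, 24, 26, 28, 30, 32, 34, 36, 38, 42, 44, 50}, so |A + A| = 29. Thus K = 29/8. For comparison, the minimum possible |A + A| over all 8-element sets is 2·8 − 1 = 15 (so min K = 15/8), attained only by arithmetic progressions.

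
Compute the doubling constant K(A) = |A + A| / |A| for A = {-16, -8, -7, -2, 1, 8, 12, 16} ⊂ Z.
K = |A + A| / |A| = 31/8

Enumerate A + A = {a + b : a, b ∈ A}. With |A| = 8, there are |A|^2 = 64 ordered sum pairs; collecting distinct values, A + A = {-32, -24, -23, -18, -16, -15, -14, -10, -9, -8, -7, -6, -4, -1, 0, 1, 2, 4, 5, 6, 8, 9, 10, 13, 14, 16, 17, 20, 24, 28, 32}, so |A + A| = 31. Thus K = 31/8. For comparison, the minimum possible |A + A| over all 8-element sets is 2·8 − 1 = 15 (so min K = 15/8), attained only by arithmetic progressions.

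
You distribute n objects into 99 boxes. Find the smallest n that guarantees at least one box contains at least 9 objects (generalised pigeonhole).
n = (9 − 1)·99 + 1 = 793

By the generalised pigeonhole principle, to guarantee some box contains ≥ r objects we need more than (r − 1) · k objects total. Threshold: n = (r − 1) · k + 1. With r = 9 and k = 99: n = 8 · 99 + 1 = 792 + 1 = 793. For n = 792 = 8 · 99, we can put exactly 8 objects in every box, avoiding 9 in any single one — so 793 is tight.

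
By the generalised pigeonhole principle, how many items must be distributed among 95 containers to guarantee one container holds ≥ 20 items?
n = (20 − 1)·95 + 1 = 1806

By the generalised pigeonhole principle, to guarantee some box contains ≥ r objects we need more than (r − 1) · k objects total. Threshold: n = (r − 1) · k + 1. With r = 20 and k = 95: n = 19 · 95 + 1 = 1805 + 1 = 1806. For n = 1805 = 19 · 95, we can put exactly 19 objects in every box, avoiding 20 in any single one — so 1806 is tight.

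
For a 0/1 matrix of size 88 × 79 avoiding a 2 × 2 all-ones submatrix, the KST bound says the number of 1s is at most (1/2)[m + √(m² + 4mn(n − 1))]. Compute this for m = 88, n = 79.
z(88, 79; 2, 2) ≤ (1/2)[88 + √(88² + 4·88·79·78)] = (1/2)[88 + √2176768] = 781.6937

Kővári–Sós–Turán: let r_1, ..., r_88 be the row sums and z = Σ r_i the total number of 1s. Each pair of columns can share at most one row with both entries 1 (else a 2×2 all-ones block appears), so Σ_i C(r_i, 2) ≤ C(79, 2) = 3081. By convexity Σ_i C(r_i, 2) ≥ 88·C(z/88, 2) = z(z − 88)/(2·88), giving z² − 88z − 88·79·78 ≤ 0 and hence z ≤ (1/2)[88 + √(7744 + 4·542256)] = (1/2)[88 + √2176768] ≈ (1/2)(88 + 1475.3874) = 781.6937.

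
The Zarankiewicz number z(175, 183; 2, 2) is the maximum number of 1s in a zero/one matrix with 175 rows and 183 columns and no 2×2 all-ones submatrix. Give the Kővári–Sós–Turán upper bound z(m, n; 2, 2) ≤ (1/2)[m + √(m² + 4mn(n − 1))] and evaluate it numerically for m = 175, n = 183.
z(175, 183; 2, 2) ≤ (1/2)[175 + √(175² + 4·175·183·182)] = (1/2)[175 + √23344825] = 2503.3241

Kővári–Sós–Turán: let r_1, ..., r_175 be the row sums and z = Σ r_i the total number of 1s. Each pair of columns can share at most one row with both entries 1 (else a 2×2 all-ones block appears), so Σ_i C(r_i, 2) ≤ C(183, 2) = 16653. By convexity Σ_i C(r_i, 2) ≥ 175·C(z/175, 2) = z(z − 175)/(2·175), giving z² − 175z − 175·183·182 ≤ 0 and hence z ≤ (1/2)[175 + √(30625 + 4·5828550)] = (1/2)[175 + √23344825] ≈ (1/2)(175 + 4831.6483) = 2503.3241.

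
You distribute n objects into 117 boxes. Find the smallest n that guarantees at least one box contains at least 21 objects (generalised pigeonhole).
n = (21 − 1)·117 + 1 = 2341

By the generalised pigeonhole principle, to guarantee some box contains ≥ r objects we need more than (r − 1) · k objects total. Threshold: n = (r − 1) · k + 1. With r = 21 and k = 117: n = 20 · 117 + 1 = 2340 + 1 = 2341. For n = 2340 = 20 · 117, we can put exactly 20 objects in every box, avoiding 21 in any single one — so 2341 is tight.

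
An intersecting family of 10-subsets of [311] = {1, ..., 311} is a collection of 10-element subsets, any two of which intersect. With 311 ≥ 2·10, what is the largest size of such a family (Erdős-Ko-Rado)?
max |F| = C(310, 9) = 64802334749614660

Erdős-Ko-Rado (1961): when n ≥ 2k, max |F| = C(n−1, k−1). The bound is attained by the star {A : i ∈ A} for any fixed i ∈ [n]. Here C(311−1, 10−1) = C(310, 9) = 64802334749614660.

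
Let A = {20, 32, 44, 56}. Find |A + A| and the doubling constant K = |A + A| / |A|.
K = |A + A| / |A| = 7/4

Enumerate A + A = {a + b : a, b ∈ A}. With |A| = 4, there are |A|^2 = 16 ordered sum pairs; collecting distinct values, A + A = {40, 52, 64, 76, 88, 100, 112}, so |A + A| = 7. Thus K = 7/4. Here |A + A| = 2|A| − 1 = 7, the minimum possible — so K = 7/4 is minimal, which holds iff A is an arithmetic progression.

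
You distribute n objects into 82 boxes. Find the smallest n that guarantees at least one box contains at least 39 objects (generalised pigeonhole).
n = (39 − 1)·82 + 1 = 3117

By the generalised pigeonhole principle, to guarantee some box contains ≥ r objects we need more than (r − 1) · k objects total. Threshold: n = (r − 1) · k + 1. With r = 39 and k = 82: n = 38 · 82 + 1 = 3116 + 1 = 3117. For n = 3116 = 38 · 82, we can put exactly 38 objects in every box, avoiding 39 in any single one — so 3117 is tight.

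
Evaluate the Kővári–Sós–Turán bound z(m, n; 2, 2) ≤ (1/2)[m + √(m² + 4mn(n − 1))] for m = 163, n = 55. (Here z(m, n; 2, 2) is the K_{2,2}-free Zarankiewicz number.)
z(163, 55; 2, 2) ≤ (1/2)[163 + √(163² + 4·163·55·54)] = (1/2)[163 + √1963009] = 782.0371

Kővári–Sós–Turán: let r_1, ..., r_163 be the row sums and z = Σ r_i the total number of 1s. Each pair of columns can share at most one row with both entries 1 (else a 2×2 all-ones block appears), so Σ_i C(r_i, 2) ≤ C(55, 2) = 1485. By convexity Σ_i C(r_i, 2) ≥ 163·C(z/163, 2) = z(z − 163)/(2·163), giving z² − 163z − 163·55·54 ≤ 0 and hence z ≤ (1/2)[163 + √(26569 + 4·484110)] = (1/2)[163 + √1963009] ≈ (1/2)(163 + 1401.0742) = 782.0371.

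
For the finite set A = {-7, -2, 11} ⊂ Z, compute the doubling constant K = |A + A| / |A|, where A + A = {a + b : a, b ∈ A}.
K = |A + A| / |A| = 6/3 = 2

Enumerate A + A = {a + b : a, b ∈ A}. With |A| = 3, there are |A|^2 = 9 ordered sum pairs; collecting distinct values, A + A = {-14, -9, -4, 4, 9, 22}, so |A + A| = 6. Thus K = 6/3 = 2. For comparison, the minimum possible |A + A| over all 3-element sets is 2·3 − 1 = 5 (so min K = 5/3), attained only by arithmetic progressions.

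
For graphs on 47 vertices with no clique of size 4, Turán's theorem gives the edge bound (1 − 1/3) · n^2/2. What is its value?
Turán density bound = (2/3) · 47^2/2 = 2209/3 ≈ 736.3333

Turán's theorem: ex(n, K_{r+1}) is achieved by the complete r-partite Turán graph T(n, r) with parts as balanced as possible, and is at most (1 − 1/r) · n^2/2. For r = 3, n = 47: the density bound is (2/3) · 2209/2 = 2209/3 ≈ 736.3333. The integer-valued extremum is e(T(47, 3)) = 736, which is strictly less than the density bound 2209/3 since 3 ∤ 47 (the parts of T(47, 3) cannot all be equal).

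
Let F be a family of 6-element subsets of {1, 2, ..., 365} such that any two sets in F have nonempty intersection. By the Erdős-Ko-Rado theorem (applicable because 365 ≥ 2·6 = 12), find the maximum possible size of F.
max |F| = C(364, 5) = 51801822072

The Erdős-Ko-Rado theorem states: for n ≥ 2k, an intersecting family of k-subsets of an n-element set has size at most C(n − 1, k − 1), with equality for 'star' families {A ⊆ [n] : |A| = k, i ∈ A} (fix an element i). For n = 365, k = 6: C(364, 5) = 51801822072.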